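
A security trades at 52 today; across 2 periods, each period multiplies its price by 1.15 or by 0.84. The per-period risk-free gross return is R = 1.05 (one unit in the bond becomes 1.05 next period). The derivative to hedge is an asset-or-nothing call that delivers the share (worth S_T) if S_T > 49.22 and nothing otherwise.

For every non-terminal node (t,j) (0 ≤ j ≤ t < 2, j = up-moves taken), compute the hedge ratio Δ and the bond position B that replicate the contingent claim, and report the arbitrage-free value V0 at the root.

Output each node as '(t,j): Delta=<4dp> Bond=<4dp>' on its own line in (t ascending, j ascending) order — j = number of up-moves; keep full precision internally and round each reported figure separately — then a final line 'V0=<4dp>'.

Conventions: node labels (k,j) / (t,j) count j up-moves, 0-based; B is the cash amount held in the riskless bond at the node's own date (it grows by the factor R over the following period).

Under the risk-neutral measure, an up-move has probability p* = (R−d)/(u−d) = 0.6774 and values discount at R = 1.05.
Terminal payoffs: V(2,0)=0.0000, V(2,1)=50.2320, V(2,2)=68.7700
Node (1,0) S=43.6800: V=(p*·50.2320+(1−p*)·0.0000)/1.05=32.4077; Δ=(50.2320−0.0000)/(50.2320−36.6912)=3.7097; B=V−Δ·S=-129.6310
Node (1,1) S=59.8000: V=(p*·68.7700+(1−p*)·50.2320)/1.05=59.8000; Δ=(68.7700−50.2320)/(68.7700−50.2320)=1.0000; B=V−Δ·S=0.0000
Node (0,0) S=52.0000: V=(p*·59.8000+(1−p*)·32.4077)/1.05=48.5369; Δ=(59.8000−32.4077)/(59.8000−43.6800)=1.6993; B=V−Δ·S=-39.8252
As a check, the time-0 holding Δ(0,0)·S0 + B(0,0) comes to 48.5369 — exactly V0.

(0,0): Delta=1.6993 Bond=-39.8252
(1,0): Delta=3.7097 Bond=-129.6310
(1,1): Delta=1.0000 Bond=0.0000
V0=48.5369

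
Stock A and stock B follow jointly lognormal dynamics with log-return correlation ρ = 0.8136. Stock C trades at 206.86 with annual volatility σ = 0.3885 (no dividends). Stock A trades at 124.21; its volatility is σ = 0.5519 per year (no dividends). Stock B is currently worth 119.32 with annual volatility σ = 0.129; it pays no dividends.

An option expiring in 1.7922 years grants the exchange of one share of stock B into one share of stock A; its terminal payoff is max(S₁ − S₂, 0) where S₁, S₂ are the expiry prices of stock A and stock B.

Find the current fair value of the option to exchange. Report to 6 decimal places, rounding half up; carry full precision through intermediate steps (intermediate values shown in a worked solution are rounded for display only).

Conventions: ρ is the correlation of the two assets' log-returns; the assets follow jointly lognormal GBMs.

exchange price = 31.532901

σ_eff = √(σ₁² + σ₂² − 2ρσ₁σ₂) = √(0.5519² + 0.129² − 2·0.8136·0.5519·0.129) = 0.453195
d₁ = (ln(S₁/S₂) + (q₂ − q₁ + σ_eff²/2)T) / (σ_eff√T) = (ln(124.21/119.32) + (0.0 − 0.0 + 0.102693)·1.7922) / 0.606706 = 0.369554
d₂ = d₁ − σ_eff√T = 0.369554 − 0.606706 = -0.237152
N(d₁) = 0.644143,  N(d₂) = 0.406269
V = S₁·e^{−q₁T}·N(d₁) − S₂·e^{−q₂T}·N(d₂) = 80.008972 − 48.476071 = 31.532901
Key observation: pricing in stock B-units makes this a unit-strike call on the ratio S₁/S₂ — the risk-free rate cancels and cannot affect the value.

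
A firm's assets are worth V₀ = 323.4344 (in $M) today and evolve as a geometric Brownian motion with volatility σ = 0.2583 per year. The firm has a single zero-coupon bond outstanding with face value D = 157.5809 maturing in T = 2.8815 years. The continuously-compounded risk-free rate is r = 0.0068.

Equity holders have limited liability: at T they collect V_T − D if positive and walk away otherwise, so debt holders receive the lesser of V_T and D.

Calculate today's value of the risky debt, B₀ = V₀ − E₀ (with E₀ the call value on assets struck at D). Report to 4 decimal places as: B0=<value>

B0=152.6956

Equity is a call on the firm's assets struck at D = 157.5809:
d₁ = [ln(V₀/D) + (r + σ²/2)T] / (σ√T)
   = [ln(323.4344/157.5809) + (0.0068 + 0.5·0.2583²)·2.8815] / (0.2583·√2.8815)
   = [0.719057 + 0.115719] / 0.438464 = 1.903867
d₂ = d₁ − σ√T = 1.903867 − 0.438464 = 1.465403
N(d₁) = 0.971536,  N(d₂) = 0.928595,  e^(−rT) = 0.980597
E₀ = V₀·N(d₁) − D·e^(−rT)·N(d₂)
   = 323.4344·0.971536 − 157.5809·0.980597·0.928595 = 170.738768
B₀ = V₀ − E₀ = 323.4344 − 170.738768 = 152.695632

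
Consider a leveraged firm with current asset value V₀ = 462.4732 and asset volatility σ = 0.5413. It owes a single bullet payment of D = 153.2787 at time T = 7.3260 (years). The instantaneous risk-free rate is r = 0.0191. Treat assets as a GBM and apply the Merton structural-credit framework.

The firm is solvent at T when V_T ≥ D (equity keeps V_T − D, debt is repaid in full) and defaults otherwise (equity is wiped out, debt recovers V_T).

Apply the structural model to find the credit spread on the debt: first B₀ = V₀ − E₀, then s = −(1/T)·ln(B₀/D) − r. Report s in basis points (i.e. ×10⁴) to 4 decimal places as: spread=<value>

Work the structural quantities from V₀ = 462.4732 against face 153.2787:
d₁ = [ln(V₀/D) + (r + σ²/2)T] / (σ√T)
   = [ln(462.4732/153.2787) + (0.0191 + 0.5·0.5413²)·7.3260] / (0.5413·√7.3260)
   = [1.104331 + 1.213206] / 1.465114 = 1.581813
d₂ = d₁ − σ√T = 1.581813 − 1.465114 = 0.116699
N(d₁) = 0.943154,  N(d₂) = 0.546451,  e^(−rT) = 0.869422
E₀ = V₀·N(d₁) − D·e^(−rT)·N(d₂)
   = 462.4732·0.943154 − 153.2787·0.869422·0.546451 = 363.361256
B₀ = V₀ − E₀ = 462.4732 − 363.361256 = 99.111944
spread = −(1/T)·ln(B₀/D) − r = −(1/7.3260)·ln(99.111944/153.2787) − 0.0191 = 0.04041513
in basis points: 0.04041513 × 10⁴ = 404.1513 bp

spread=404.1513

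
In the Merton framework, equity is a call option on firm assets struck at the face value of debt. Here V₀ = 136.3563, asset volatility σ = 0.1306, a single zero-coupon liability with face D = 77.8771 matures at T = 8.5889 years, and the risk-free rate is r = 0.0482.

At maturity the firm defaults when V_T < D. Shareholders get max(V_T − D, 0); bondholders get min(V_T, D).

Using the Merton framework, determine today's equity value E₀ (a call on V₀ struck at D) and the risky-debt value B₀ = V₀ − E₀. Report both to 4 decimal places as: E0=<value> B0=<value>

With assets at 136.3563 and a single debt payment of 77.8771 at 8.5889 years:
d₁ = [ln(V₀/D) + (r + σ²/2)T] / (σ√T)
   = [ln(136.3563/77.8771) + (0.0482 + 0.5·0.1306²)·8.5889] / (0.1306·√8.5889)
   = [0.560139 + 0.487233] / 0.382747 = 2.736459
d₂ = d₁ − σ√T = 2.736459 − 0.382747 = 2.353712
N(d₁) = 0.996895,  N(d₂) = 0.990707,  e^(−rT) = 0.661011
E₀ = V₀·N(d₁) − D·e^(−rT)·N(d₂)
   = 136.3563·0.996895 − 77.8771·0.661011·0.990707 = 84.933681
B₀ = V₀ − E₀ = 136.3563 − 84.933681 = 51.422619

E0=84.9337 B0=51.4226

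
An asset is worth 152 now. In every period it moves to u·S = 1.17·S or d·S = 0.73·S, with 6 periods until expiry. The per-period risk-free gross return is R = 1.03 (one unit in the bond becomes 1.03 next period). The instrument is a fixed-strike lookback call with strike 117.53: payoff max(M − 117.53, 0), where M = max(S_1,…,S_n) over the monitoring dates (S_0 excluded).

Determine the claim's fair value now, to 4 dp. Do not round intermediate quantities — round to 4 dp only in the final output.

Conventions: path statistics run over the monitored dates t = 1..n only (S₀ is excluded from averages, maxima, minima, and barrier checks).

price = 89.7431

Risk-neutral up-probability p* = (R−d)/(u−d) = (1.03−0.73)/(1.17−0.73) = 0.6818; the claim prices as the p*-weighted sum of path payoffs discounted by R^6.
Enumerate all 2^6 = 64 price paths (U = up ×1.17, D = down ×0.73); each path with k up-moves has probability p*^k·(1−p*)^(6−k).
DDDDDD: M=110.9600, payoff=0.0000, prob=0.001038
UDDDDD: M=177.8400, payoff=60.3100, prob=0.002224
DUDDDD: M=129.8232, payoff=12.2932, prob=0.002224
UUDDDD: M=208.0728, payoff=90.5428, prob=0.004765
DDUDDD: M=110.9600, payoff=0.0000, prob=0.002224
UDUDDD: M=177.8400, payoff=60.3100, prob=0.004765
DUUDDD: M=151.8931, payoff=34.3631, prob=0.004765
UUUDDD: M=243.4452, payoff=125.9152, prob=0.010210
DDDUDD: M=110.9600, payoff=0.0000, prob=0.002224
UDDUDD: M=177.8400, payoff=60.3100, prob=0.004765
DUDUDD: M=129.8232, payoff=12.2932, prob=0.004765
UUDUDD: M=208.0728, payoff=90.5428, prob=0.010210
DDUUDD: M=110.9600, payoff=0.0000, prob=0.004765
UDUUDD: M=177.8400, payoff=60.3100, prob=0.010210
DUUUDD: M=177.7150, payoff=60.1850, prob=0.010210
UUUUDD: M=284.8309, payoff=167.3009, prob=0.021879
DDDDUD: M=110.9600, payoff=0.0000, prob=0.002224
UDDDUD: M=177.8400, payoff=60.3100, prob=0.004765
DUDDUD: M=129.8232, payoff=12.2932, prob=0.004765
UUDDUD: M=208.0728, payoff=90.5428, prob=0.010210
DDUDUD: M=110.9600, payoff=0.0000, prob=0.004765
UDUDUD: M=177.8400, payoff=60.3100, prob=0.010210
DUUDUD: M=151.8931, payoff=34.3631, prob=0.010210
UUUDUD: M=243.4452, payoff=125.9152, prob=0.021879
DDDUUD: M=110.9600, payoff=0.0000, prob=0.004765
UDDUUD: M=177.8400, payoff=60.3100, prob=0.010210
DUDUUD: M=129.8232, payoff=12.2932, prob=0.010210
UUDUUD: M=208.0728, payoff=90.5428, prob=0.021879
DDUUUD: M=129.7319, payoff=12.2019, prob=0.010210
UDUUUD: M=207.9265, payoff=90.3965, prob=0.021879
DUUUUD: M=207.9265, payoff=90.3965, prob=0.021879
UUUUUD: M=333.2521, payoff=215.7221, prob=0.046883
DDDDDU: M=110.9600, payoff=0.0000, prob=0.002224
UDDDDU: M=177.8400, payoff=60.3100, prob=0.004765
DUDDDU: M=129.8232, payoff=12.2932, prob=0.004765
UUDDDU: M=208.0728, payoff=90.5428, prob=0.010210
DDUDDU: M=110.9600, payoff=0.0000, prob=0.004765
UDUDDU: M=177.8400, payoff=60.3100, prob=0.010210
DUUDDU: M=151.8931, payoff=34.3631, prob=0.010210
UUUDDU: M=243.4452, payoff=125.9152, prob=0.021879
DDDUDU: M=110.9600, payoff=0.0000, prob=0.004765
UDDUDU: M=177.8400, payoff=60.3100, prob=0.010210
DUDUDU: M=129.8232, payoff=12.2932, prob=0.010210
UUDUDU: M=208.0728, payoff=90.5428, prob=0.021879
DDUUDU: M=110.9600, payoff=0.0000, prob=0.010210
UDUUDU: M=177.8400, payoff=60.3100, prob=0.021879
DUUUDU: M=177.7150, payoff=60.1850, prob=0.021879
UUUUDU: M=284.8309, payoff=167.3009, prob=0.046883
DDDDUU: M=110.9600, payoff=0.0000, prob=0.004765
UDDDUU: M=177.8400, payoff=60.3100, prob=0.010210
DUDDUU: M=129.8232, payoff=12.2932, prob=0.010210
UUDDUU: M=208.0728, payoff=90.5428, prob=0.021879
DDUDUU: M=110.9600, payoff=0.0000, prob=0.010210
UDUDUU: M=177.8400, payoff=60.3100, prob=0.021879
DUUDUU: M=151.8931, payoff=34.3631, prob=0.021879
UUUDUU: M=243.4452, payoff=125.9152, prob=0.046883
DDDUUU: M=110.9600, payoff=0.0000, prob=0.010210
UDDUUU: M=177.8400, payoff=60.3100, prob=0.021879
DUDUUU: M=151.7864, payoff=34.2564, prob=0.021879
UUDUUU: M=243.2740, payoff=125.7440, prob=0.046883
DDUUUU: M=151.7864, payoff=34.2564, prob=0.021879
UDUUUU: M=243.2740, payoff=125.7440, prob=0.046883
DUUUUU: M=243.2740, payoff=125.7440, prob=0.046883
UUUUUU: M=389.9050, payoff=272.3750, prob=0.100464
Price = Σ prob·payoff / R^6 = 107.157957 / 1.194052 = 89.7431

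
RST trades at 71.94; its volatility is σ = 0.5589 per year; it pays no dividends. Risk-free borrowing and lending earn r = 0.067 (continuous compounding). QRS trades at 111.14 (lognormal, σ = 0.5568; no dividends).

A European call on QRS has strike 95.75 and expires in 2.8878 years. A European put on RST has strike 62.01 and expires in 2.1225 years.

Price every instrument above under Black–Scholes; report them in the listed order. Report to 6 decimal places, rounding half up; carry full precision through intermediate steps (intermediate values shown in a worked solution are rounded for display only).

price(QRS call K=95.75) = 52.745626
price(RST put K=62.01) = 11.971016

[QRS call K=95.75]
σ√T = 0.5568·√2.8878 = 0.946200
d₁ = (ln(S/K) + (r+σ²/2)T) / (σ√T) = (ln(111.14/95.75) + (0.067+0.5568²/2)·2.8878) / 0.946200 = (0.149050 + 0.641129) / 0.946200 = 0.835109
d₂ = d₁ − σ√T = 0.835109 − 0.946200 = -0.111091
e^{−rT} = 0.824084
N(d₁) = 0.798172,  N(d₂) = 0.455772
price = S·N(d₁) − K·e^{−rT}·N(d₂) = 88.708807 − 35.963181 = 52.745626
[RST put K=62.01]
σ√T = 0.5589·√2.1225 = 0.814250
d₁ = (ln(S/K) + (r+σ²/2)T) / (σ√T) = (ln(71.94/62.01) + (0.067+0.5589²/2)·2.1225) / 0.814250 = (0.148537 + 0.473709) / 0.814250 = 0.764195
d₂ = d₁ − σ√T = 0.764195 − 0.814250 = -0.050055
e^{−rT} = 0.867441
N(−d₁) = 0.222376,  N(−d₂) = 0.519961
price = K·e^{−rT}·N(−d₂) − S·N(−d₁) = 27.968710 − 15.997694 = 11.971016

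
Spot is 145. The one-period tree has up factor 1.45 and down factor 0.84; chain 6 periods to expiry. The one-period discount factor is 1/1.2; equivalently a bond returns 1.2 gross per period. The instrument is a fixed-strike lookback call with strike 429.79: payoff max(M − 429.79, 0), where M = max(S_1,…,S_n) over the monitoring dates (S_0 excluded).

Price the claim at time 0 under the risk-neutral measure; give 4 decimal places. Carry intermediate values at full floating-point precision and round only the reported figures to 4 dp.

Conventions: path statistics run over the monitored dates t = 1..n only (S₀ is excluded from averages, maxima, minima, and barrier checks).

price = 41.1359

Under the martingale measure an up-move has probability p* = 0.5902; value the claim as the probability-weighted average of per-path payoffs, discounted 6 periods at R = 1.2.
Enumerate all 2^6 = 64 price paths (U = up ×1.45, D = down ×0.84); each path with k up-moves has probability p*^k·(1−p*)^(6−k).
DDDDDD: M=121.8000, payoff=0.0000, prob=0.004739
UDDDDD: M=210.2500, payoff=0.0000, prob=0.006824
DUDDDD: M=176.6100, payoff=0.0000, prob=0.006824
UUDDDD: M=304.8625, payoff=0.0000, prob=0.009826
DDUDDD: M=148.3524, payoff=0.0000, prob=0.006824
UDUDDD: M=256.0845, payoff=0.0000, prob=0.009826
DUUDDD: M=256.0845, payoff=0.0000, prob=0.009826
UUUDDD: M=442.0506, payoff=12.2606, prob=0.014150
DDDUDD: M=124.6160, payoff=0.0000, prob=0.006824
UDDUDD: M=215.1110, payoff=0.0000, prob=0.009826
DUDUDD: M=215.1110, payoff=0.0000, prob=0.009826
UUDUDD: M=371.3225, payoff=0.0000, prob=0.014150
DDUUDD: M=215.1110, payoff=0.0000, prob=0.009826
UDUUDD: M=371.3225, payoff=0.0000, prob=0.014150
DUUUDD: M=371.3225, payoff=0.0000, prob=0.014150
UUUUDD: M=640.9734, payoff=211.1834, prob=0.020376
DDDDUD: M=121.8000, payoff=0.0000, prob=0.006824
UDDDUD: M=210.2500, payoff=0.0000, prob=0.009826
DUDDUD: M=180.6932, payoff=0.0000, prob=0.009826
UUDDUD: M=311.9109, payoff=0.0000, prob=0.014150
DDUDUD: M=180.6932, payoff=0.0000, prob=0.009826
UDUDUD: M=311.9109, payoff=0.0000, prob=0.014150
DUUDUD: M=311.9109, payoff=0.0000, prob=0.014150
UUUDUD: M=538.4177, payoff=108.6277, prob=0.020376
DDDUUD: M=180.6932, payoff=0.0000, prob=0.009826
UDDUUD: M=311.9109, payoff=0.0000, prob=0.014150
DUDUUD: M=311.9109, payoff=0.0000, prob=0.014150
UUDUUD: M=538.4177, payoff=108.6277, prob=0.020376
DDUUUD: M=311.9109, payoff=0.0000, prob=0.014150
UDUUUD: M=538.4177, payoff=108.6277, prob=0.020376
DUUUUD: M=538.4177, payoff=108.6277, prob=0.020376
UUUUUD: M=929.4114, payoff=499.6214, prob=0.029341
DDDDDU: M=121.8000, payoff=0.0000, prob=0.006824
UDDDDU: M=210.2500, payoff=0.0000, prob=0.009826
DUDDDU: M=176.6100, payoff=0.0000, prob=0.009826
UUDDDU: M=304.8625, payoff=0.0000, prob=0.014150
DDUDDU: M=151.7823, payoff=0.0000, prob=0.009826
UDUDDU: M=262.0052, payoff=0.0000, prob=0.014150
DUUDDU: M=262.0052, payoff=0.0000, prob=0.014150
UUUDDU: M=452.2708, payoff=22.4808, prob=0.020376
DDDUDU: M=151.7823, payoff=0.0000, prob=0.009826
UDDUDU: M=262.0052, payoff=0.0000, prob=0.014150
DUDUDU: M=262.0052, payoff=0.0000, prob=0.014150
UUDUDU: M=452.2708, payoff=22.4808, prob=0.020376
DDUUDU: M=262.0052, payoff=0.0000, prob=0.014150
UDUUDU: M=452.2708, payoff=22.4808, prob=0.020376
DUUUDU: M=452.2708, payoff=22.4808, prob=0.020376
UUUUDU: M=780.7056, payoff=350.9156, prob=0.029341
DDDDUU: M=151.7823, payoff=0.0000, prob=0.009826
UDDDUU: M=262.0052, payoff=0.0000, prob=0.014150
DUDDUU: M=262.0052, payoff=0.0000, prob=0.014150
UUDDUU: M=452.2708, payoff=22.4808, prob=0.020376
DDUDUU: M=262.0052, payoff=0.0000, prob=0.014150
UDUDUU: M=452.2708, payoff=22.4808, prob=0.020376
DUUDUU: M=452.2708, payoff=22.4808, prob=0.020376
UUUDUU: M=780.7056, payoff=350.9156, prob=0.029341
DDDUUU: M=262.0052, payoff=0.0000, prob=0.014150
UDDUUU: M=452.2708, payoff=22.4808, prob=0.020376
DUDUUU: M=452.2708, payoff=22.4808, prob=0.020376
UUDUUU: M=780.7056, payoff=350.9156, prob=0.029341
DDUUUU: M=452.2708, payoff=22.4808, prob=0.020376
UDUUUU: M=780.7056, payoff=350.9156, prob=0.029341
DUUUUU: M=780.7056, payoff=350.9156, prob=0.029341
UUUUUU: M=1347.6466, payoff=917.8566, prob=0.042251
Price = Σ prob·payoff / R^6 = 122.831040 / 2.985984 = 41.1359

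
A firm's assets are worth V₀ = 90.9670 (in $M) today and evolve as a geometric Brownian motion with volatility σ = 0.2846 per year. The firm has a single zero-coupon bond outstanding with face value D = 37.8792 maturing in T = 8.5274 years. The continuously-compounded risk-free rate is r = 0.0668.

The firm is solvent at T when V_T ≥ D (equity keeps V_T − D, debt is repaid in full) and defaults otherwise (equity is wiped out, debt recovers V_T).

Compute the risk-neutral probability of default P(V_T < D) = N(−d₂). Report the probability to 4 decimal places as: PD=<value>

PD=0.0927

With assets at 90.9670 and a single debt payment of 37.8792 at 8.5274 years:
d₁ = [ln(V₀/D) + (r + σ²/2)T] / (σ√T)
   = [ln(90.9670/37.8792) + (0.0668 + 0.5·0.2846²)·8.5274] / (0.2846·√8.5274)
   = [0.876095 + 0.914978] / 0.831081 = 2.155113
d₂ = d₁ − σ√T = 2.155113 − 0.831081 = 1.324032
risk-neutral PD = N(−d₂) = N(-1.324032) = 0.092746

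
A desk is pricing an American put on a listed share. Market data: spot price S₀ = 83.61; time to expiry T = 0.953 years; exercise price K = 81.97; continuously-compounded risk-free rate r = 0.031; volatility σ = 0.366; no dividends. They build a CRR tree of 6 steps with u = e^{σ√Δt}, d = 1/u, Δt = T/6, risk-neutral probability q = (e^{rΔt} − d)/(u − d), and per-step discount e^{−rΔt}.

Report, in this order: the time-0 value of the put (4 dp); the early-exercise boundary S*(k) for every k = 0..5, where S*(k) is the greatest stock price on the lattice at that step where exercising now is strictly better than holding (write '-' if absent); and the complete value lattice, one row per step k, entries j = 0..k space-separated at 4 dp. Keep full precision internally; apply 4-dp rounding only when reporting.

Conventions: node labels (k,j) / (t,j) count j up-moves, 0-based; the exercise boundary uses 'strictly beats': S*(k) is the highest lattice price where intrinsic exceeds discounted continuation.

Δt=0.15883  u=1.15704  d=0.86427  q=0.48046  discount=0.99509
step 6 (expiry): payoffs max(K−S,0) = 47.1228 35.3186 19.5159 0.0000 0.0000 0.0000 0.0000
step 5: (k=5,j=0): S=40.3196, K−S=41.6504, hold=41.2478 ⇒ V=41.6504 exercise | (k=5,j=1): S=53.9775, K−S=27.9925, hold=27.5899 ⇒ V=27.9925 exercise | (k=5,j=2): S=72.2620, K−S=9.7080, hold=10.0895 ⇒ V=10.0895 continue | (k=5,j=3): S=96.7401, K−S=0.0000, hold=0.0000 ⇒ V=0.0000 continue | (k=5,j=4): S=129.5101, K−S=0.0000, hold=0.0000 ⇒ V=0.0000 continue | (k=5,j=5): S=173.3807, K−S=0.0000, hold=0.0000 ⇒ V=0.0000 continue  boundary S*=53.9775
step 4: (k=4,j=0): S=46.6514, K−S=35.3186, hold=34.9160 ⇒ V=35.3186 exercise | (k=4,j=1): S=62.4541, K−S=19.5159, hold=19.2956 ⇒ V=19.5159 exercise | (k=4,j=2): S=83.6100, K−S=0.0000, hold=5.2162 ⇒ V=5.2162 continue | (k=4,j=3): S=111.9322, K−S=0.0000, hold=0.0000 ⇒ V=0.0000 continue | (k=4,j=4): S=149.8484, K−S=0.0000, hold=0.0000 ⇒ V=0.0000 continue  boundary S*=62.4541
step 3: (k=3,j=0): S=53.9775, K−S=27.9925, hold=27.5899 ⇒ V=27.9925 exercise | (k=3,j=1): S=72.2620, K−S=9.7080, hold=12.5833 ⇒ V=12.5833 continue | (k=3,j=2): S=96.7401, K−S=0.0000, hold=2.6967 ⇒ V=2.6967 continue | (k=3,j=3): S=129.5101, K−S=0.0000, hold=0.0000 ⇒ V=0.0000 continue  boundary S*=53.9775
step 2: (k=2,j=0): S=62.4541, K−S=19.5159, hold=20.4879 ⇒ V=20.4879 continue | (k=2,j=1): S=83.6100, K−S=0.0000, hold=7.7948 ⇒ V=7.7948 continue | (k=2,j=2): S=111.9322, K−S=0.0000, hold=1.3942 ⇒ V=1.3942 continue  boundary S*=-
step 1: (k=1,j=0): S=72.2620, K−S=9.7080, hold=14.3187 ⇒ V=14.3187 continue | (k=1,j=1): S=96.7401, K−S=0.0000, hold=4.6964 ⇒ V=4.6964 continue  boundary S*=-
step 0: (k=0,j=0): S=83.6100, K−S=0.0000, hold=9.6480 ⇒ V=9.6480 continue  boundary S*=-

price = 9.6480
boundary = - - - 53.9775 62.4541 53.9775
tree:
9.6480
14.3187 4.6964
20.4879 7.7948 1.3942
27.9925 12.5833 2.6967 0.0000
35.3186 19.5159 5.2162 0.0000 0.0000
41.6504 27.9925 10.0895 0.0000 0.0000 0.0000
47.1228 35.3186 19.5159 0.0000 0.0000 0.0000 0.0000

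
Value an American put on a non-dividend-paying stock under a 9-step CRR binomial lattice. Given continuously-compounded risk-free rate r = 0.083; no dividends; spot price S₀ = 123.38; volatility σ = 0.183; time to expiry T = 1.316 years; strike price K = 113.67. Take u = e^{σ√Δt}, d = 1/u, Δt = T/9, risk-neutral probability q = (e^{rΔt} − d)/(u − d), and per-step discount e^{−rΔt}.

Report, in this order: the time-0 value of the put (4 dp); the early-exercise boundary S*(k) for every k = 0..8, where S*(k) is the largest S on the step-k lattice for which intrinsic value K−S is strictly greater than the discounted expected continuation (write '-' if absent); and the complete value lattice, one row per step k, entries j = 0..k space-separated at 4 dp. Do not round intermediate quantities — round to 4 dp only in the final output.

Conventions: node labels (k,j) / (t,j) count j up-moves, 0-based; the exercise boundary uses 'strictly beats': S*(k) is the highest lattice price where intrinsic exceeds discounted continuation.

Δt=0.14622, u=1.07248, d=0.93241, q=0.56969, disc=e^(-rΔt)=0.98794
k=9 terminal: V=max(K-S,0) → 47.9455 38.0722 26.7158 13.6533 0.0000 0.0000 0.0000 0.0000 0.0000 0.0000
k=8: j=0 S=70.4885 intr=43.1815 cont=41.8103 V=43.1815[EX]; j=1 S=81.0774 intr=32.5926 cont=31.2214 V=32.5926[EX]; j=2 S=93.2570 intr=20.4130 cont=19.0418 V=20.4130[EX]; j=3 S=107.2663 intr=6.4037 cont=5.8043 V=6.4037[EX]; j=4 S=123.3800 intr=0.0000 cont=0.0000 V=0.0000[hold]; j=5 S=141.9144 intr=0.0000 cont=0.0000 V=0.0000[hold]; j=6 S=163.2330 intr=0.0000 cont=0.0000 V=0.0000[hold]; j=7 S=187.7542 intr=0.0000 cont=0.0000 V=0.0000[hold]; j=8 S=215.9589 intr=0.0000 cont=0.0000 V=0.0000[hold]  S*(8)=107.2663
k=7: j=0 S=75.5978 intr=38.0722 cont=36.7010 V=38.0722[EX]; j=1 S=86.9542 intr=26.7158 cont=25.3445 V=26.7158[EX]; j=2 S=100.0167 intr=13.6533 cont=12.2821 V=13.6533[EX]; j=3 S=115.0413 intr=0.0000 cont=2.7224 V=2.7224[hold]; j=4 S=132.3231 intr=0.0000 cont=0.0000 V=0.0000[hold]; j=5 S=152.2009 intr=0.0000 cont=0.0000 V=0.0000[hold]; j=6 S=175.0648 intr=0.0000 cont=0.0000 V=0.0000[hold]; j=7 S=201.3633 intr=0.0000 cont=0.0000 V=0.0000[hold]  S*(7)=100.0167
k=6: j=0 S=81.0774 intr=32.5926 cont=31.2214 V=32.5926[EX]; j=1 S=93.2570 intr=20.4130 cont=19.0418 V=20.4130[EX]; j=2 S=107.2663 intr=6.4037 cont=7.3365 V=7.3365[hold]; j=3 S=123.3800 intr=0.0000 cont=1.1573 V=1.1573[hold]; j=4 S=141.9144 intr=0.0000 cont=0.0000 V=0.0000[hold]; j=5 S=163.2330 intr=0.0000 cont=0.0000 V=0.0000[hold]; j=6 S=187.7542 intr=0.0000 cont=0.0000 V=0.0000[hold]  S*(6)=93.2570
k=5: j=0 S=86.9542 intr=26.7158 cont=25.3445 V=26.7158[EX]; j=1 S=100.0167 intr=13.6533 cont=12.8071 V=13.6533[EX]; j=2 S=115.0413 intr=0.0000 cont=3.7703 V=3.7703[hold]; j=3 S=132.3231 intr=0.0000 cont=0.4920 V=0.4920[hold]; j=4 S=152.2009 intr=0.0000 cont=0.0000 V=0.0000[hold]; j=5 S=175.0648 intr=0.0000 cont=0.0000 V=0.0000[hold]  S*(5)=100.0167
k=4: j=0 S=93.2570 intr=20.4130 cont=19.0418 V=20.4130[EX]; j=1 S=107.2663 intr=6.4037 cont=7.9263 V=7.9263[hold]; j=2 S=123.3800 intr=0.0000 cont=1.8797 V=1.8797[hold]; j=3 S=141.9144 intr=0.0000 cont=0.2092 V=0.2092[hold]; j=4 S=163.2330 intr=0.0000 cont=0.0000 V=0.0000[hold]  S*(4)=93.2570
k=3: j=0 S=100.0167 intr=13.6533 cont=13.1391 V=13.6533[EX]; j=1 S=115.0413 intr=0.0000 cont=4.4276 V=4.4276[hold]; j=2 S=132.3231 intr=0.0000 cont=0.9168 V=0.9168[hold]; j=3 S=152.2009 intr=0.0000 cont=0.0889 V=0.0889[hold]  S*(3)=100.0167
k=2: j=0 S=107.2663 intr=6.4037 cont=8.2963 V=8.2963[hold]; j=1 S=123.3800 intr=0.0000 cont=2.3983 V=2.3983[hold]; j=2 S=141.9144 intr=0.0000 cont=0.4398 V=0.4398[hold]  S*(2)=-
k=1: j=0 S=115.0413 intr=0.0000 cont=4.8767 V=4.8767[hold]; j=1 S=132.3231 intr=0.0000 cont=1.2671 V=1.2671[hold]  S*(1)=-
k=0: j=0 S=123.3800 intr=0.0000 cont=2.7863 V=2.7863[hold]  S*(0)=-

price = 2.7863
boundary = - - - 100.0167 93.2570 100.0167 93.2570 100.0167 107.2663
tree:
2.7863
4.8767 1.2671
8.2963 2.3983 0.4398
13.6533 4.4276 0.9168 0.0889
20.4130 7.9263 1.8797 0.2092 0.0000
26.7158 13.6533 3.7703 0.4920 0.0000 0.0000
32.5926 20.4130 7.3365 1.1573 0.0000 0.0000 0.0000
38.0722 26.7158 13.6533 2.7224 0.0000 0.0000 0.0000 0.0000
43.1815 32.5926 20.4130 6.4037 0.0000 0.0000 0.0000 0.0000 0.0000
47.9455 38.0722 26.7158 13.6533 0.0000 0.0000 0.0000 0.0000 0.0000 0.0000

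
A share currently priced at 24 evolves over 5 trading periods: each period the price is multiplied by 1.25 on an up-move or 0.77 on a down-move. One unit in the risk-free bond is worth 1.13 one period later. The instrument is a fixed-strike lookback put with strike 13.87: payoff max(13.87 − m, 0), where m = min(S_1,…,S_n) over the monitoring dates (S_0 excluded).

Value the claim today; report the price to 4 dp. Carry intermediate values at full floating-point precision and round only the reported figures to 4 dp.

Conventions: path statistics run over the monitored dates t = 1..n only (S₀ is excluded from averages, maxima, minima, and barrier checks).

Set p* = 0.7500 (from d < R < u); the path-dependent value is the discounted p*-expectation over all price paths.
Enumerate all 2^5 = 32 price paths (U = up ×1.25, D = down ×0.77); each path with k up-moves has probability p*^k·(1−p*)^(5−k).
DDDDD: m=6.4963, payoff=7.3737, prob=0.000977
UDDDD: m=10.5459, payoff=3.3241, prob=0.002930
DUDDD: m=10.5459, payoff=3.3241, prob=0.002930
UUDDD: m=17.1200, payoff=0.0000, prob=0.008789
DDUDD: m=10.5459, payoff=3.3241, prob=0.002930
UDUDD: m=17.1200, payoff=0.0000, prob=0.008789
DUUDD: m=17.1200, payoff=0.0000, prob=0.008789
UUUDD: m=27.7922, payoff=0.0000, prob=0.026367
DDDUD: m=10.5459, payoff=3.3241, prob=0.002930
UDDUD: m=17.1200, payoff=0.0000, prob=0.008789
DUDUD: m=17.1200, payoff=0.0000, prob=0.008789
UUDUD: m=27.7922, payoff=0.0000, prob=0.026367
DDUUD: m=14.2296, payoff=0.0000, prob=0.008789
UDUUD: m=23.1000, payoff=0.0000, prob=0.026367
DUUUD: m=18.4800, payoff=0.0000, prob=0.026367
UUUUD: m=30.0000, payoff=0.0000, prob=0.079102
DDDDU: m=8.4367, payoff=5.4333, prob=0.002930
UDDDU: m=13.6960, payoff=0.1740, prob=0.008789
DUDDU: m=13.6960, payoff=0.1740, prob=0.008789
UUDDU: m=22.2338, payoff=0.0000, prob=0.026367
DDUDU: m=13.6960, payoff=0.1740, prob=0.008789
UDUDU: m=22.2338, payoff=0.0000, prob=0.026367
DUUDU: m=18.4800, payoff=0.0000, prob=0.026367
UUUDU: m=30.0000, payoff=0.0000, prob=0.079102
DDDUU: m=10.9568, payoff=2.9132, prob=0.008789
UDDUU: m=17.7870, payoff=0.0000, prob=0.026367
DUDUU: m=17.7870, payoff=0.0000, prob=0.026367
UUDUU: m=28.8750, payoff=0.0000, prob=0.079102
DDUUU: m=14.2296, payoff=0.0000, prob=0.026367
UDUUU: m=23.1000, payoff=0.0000, prob=0.079102
DUUUU: m=18.4800, payoff=0.0000, prob=0.079102
UUUUU: m=30.0000, payoff=0.0000, prob=0.237305
Price = Σ prob·payoff / R^5 = 0.092265 / 1.842435 = 0.0501

price = 0.0501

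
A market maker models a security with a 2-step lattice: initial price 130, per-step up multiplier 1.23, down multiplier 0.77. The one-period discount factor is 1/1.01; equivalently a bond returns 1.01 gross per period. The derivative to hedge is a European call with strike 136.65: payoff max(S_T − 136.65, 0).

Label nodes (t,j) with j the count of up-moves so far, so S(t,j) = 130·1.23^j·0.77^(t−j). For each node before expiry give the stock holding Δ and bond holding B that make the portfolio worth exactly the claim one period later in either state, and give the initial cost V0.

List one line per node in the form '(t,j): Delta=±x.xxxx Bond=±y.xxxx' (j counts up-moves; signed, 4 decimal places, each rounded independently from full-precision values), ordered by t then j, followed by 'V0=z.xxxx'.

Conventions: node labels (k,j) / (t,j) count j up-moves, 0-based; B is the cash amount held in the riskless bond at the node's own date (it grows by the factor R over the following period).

(0,0): Delta=0.5185 Bond=-51.3914
(1,0): Delta=0.0000 Bond=0.0000
(1,1): Delta=0.8161 Bond=-99.4851
V0=16.0181

No-arbitrage ⇒ martingale measure with p* = (R−d)/(u−d) = 0.5217.
At maturity the claim pays: V(2,0)=0.0000, V(2,1)=0.0000, V(2,2)=60.0270
Node (1,0) S=100.1000: V=(p*·0.0000+(1−p*)·0.0000)/1.01=0.0000; Δ=(0.0000−0.0000)/(123.1230−77.0770)=0.0000; B=V−Δ·S=0.0000
Node (1,1) S=159.9000: V=(p*·60.0270+(1−p*)·0.0000)/1.01=31.0084; Δ=(60.0270−0.0000)/(196.6770−123.1230)=0.8161; B=V−Δ·S=-99.4851
Node (0,0) S=130.0000: V=(p*·31.0084+(1−p*)·0.0000)/1.01=16.0181; Δ=(31.0084−0.0000)/(159.9000−100.1000)=0.5185; B=V−Δ·S=-51.3914
Check: Δ(0,0)·S0 + B(0,0) = 16.0181 = V0.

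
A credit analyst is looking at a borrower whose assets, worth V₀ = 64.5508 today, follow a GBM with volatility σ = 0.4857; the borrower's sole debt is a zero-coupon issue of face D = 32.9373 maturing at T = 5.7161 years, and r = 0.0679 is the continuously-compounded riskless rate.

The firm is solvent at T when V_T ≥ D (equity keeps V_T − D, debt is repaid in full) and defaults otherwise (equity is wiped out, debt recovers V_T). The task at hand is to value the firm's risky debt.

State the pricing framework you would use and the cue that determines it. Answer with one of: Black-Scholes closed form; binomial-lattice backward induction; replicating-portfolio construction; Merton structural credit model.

framework: Merton structural credit model

Key observation: the data describe a firm's assets (V₀ = 64.5508, GBM) and a single zero-coupon debt of face 32.9373, so credit quantities follow from equity-as-call in the structural model.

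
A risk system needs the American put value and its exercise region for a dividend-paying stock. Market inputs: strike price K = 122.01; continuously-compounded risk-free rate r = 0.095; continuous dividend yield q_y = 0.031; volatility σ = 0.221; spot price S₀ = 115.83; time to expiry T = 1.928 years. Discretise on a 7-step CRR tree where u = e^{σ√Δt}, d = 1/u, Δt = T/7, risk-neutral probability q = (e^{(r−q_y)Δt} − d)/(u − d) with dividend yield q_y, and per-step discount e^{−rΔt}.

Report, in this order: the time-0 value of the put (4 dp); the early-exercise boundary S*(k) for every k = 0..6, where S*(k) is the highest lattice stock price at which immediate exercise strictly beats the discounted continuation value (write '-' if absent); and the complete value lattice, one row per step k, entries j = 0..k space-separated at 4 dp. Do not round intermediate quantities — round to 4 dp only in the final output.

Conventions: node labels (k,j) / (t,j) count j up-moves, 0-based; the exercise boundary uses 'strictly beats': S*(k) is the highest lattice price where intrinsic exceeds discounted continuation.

price = 11.9052
boundary = - - 91.8500 103.1454 91.8500 103.1454 91.8500
tree:
11.9052
19.2624 6.4017
30.1600 11.1895 2.7551
40.2186 18.8646 5.3887 0.7121
49.1756 30.1600 10.2702 1.6156 0.0000
57.1517 40.2186 18.8646 3.6652 0.0000 0.0000
64.2543 49.1756 30.1600 8.3152 0.0000 0.0000 0.0000
70.5792 57.1517 40.2186 18.8646 0.0000 0.0000 0.0000 0.0000

Δt=0.27543, u=1.12298, d=0.89049, q=0.54753, disc=e^(-rΔt)=0.97417
k=7 terminal: V=max(K-S,0) → 70.5792 57.1517 40.2186 18.8646 0.0000 0.0000 0.0000 0.0000
k=6: j=0 S=57.7557 intr=64.2543 cont=61.5943 V=64.2543[EX]; j=1 S=72.8344 intr=49.1756 cont=46.6437 V=49.1756[EX]; j=2 S=91.8500 intr=30.1600 cont=27.7899 V=30.1600[EX]; j=3 S=115.8300 intr=6.1800 cont=8.3152 V=8.3152[hold]; j=4 S=146.0707 intr=0.0000 cont=0.0000 V=0.0000[hold]; j=5 S=184.2066 intr=0.0000 cont=0.0000 V=0.0000[hold]; j=6 S=232.2990 intr=0.0000 cont=0.0000 V=0.0000[hold]  S*(6)=91.8500
k=5: j=0 S=64.8583 intr=57.1517 cont=54.5520 V=57.1517[EX]; j=1 S=81.7914 intr=40.2186 cont=37.7629 V=40.2186[EX]; j=2 S=103.1454 intr=18.8646 cont=17.7293 V=18.8646[EX]; j=3 S=130.0745 intr=0.0000 cont=3.6652 V=3.6652[hold]; j=4 S=164.0341 intr=0.0000 cont=0.0000 V=0.0000[hold]; j=5 S=206.8599 intr=0.0000 cont=0.0000 V=0.0000[hold]  S*(5)=103.1454
k=4: j=0 S=72.8344 intr=49.1756 cont=46.6437 V=49.1756[EX]; j=1 S=91.8500 intr=30.1600 cont=27.7899 V=30.1600[EX]; j=2 S=115.8300 intr=6.1800 cont=10.2702 V=10.2702[hold]; j=3 S=146.0707 intr=0.0000 cont=1.6156 V=1.6156[hold]; j=4 S=184.2066 intr=0.0000 cont=0.0000 V=0.0000[hold]  S*(4)=91.8500
k=3: j=0 S=81.7914 intr=40.2186 cont=37.7629 V=40.2186[EX]; j=1 S=103.1454 intr=18.8646 cont=18.7721 V=18.8646[EX]; j=2 S=130.0745 intr=0.0000 cont=5.3887 V=5.3887[hold]; j=3 S=164.0341 intr=0.0000 cont=0.7121 V=0.7121[hold]  S*(3)=103.1454
k=2: j=0 S=91.8500 intr=30.1600 cont=27.7899 V=30.1600[EX]; j=1 S=115.8300 intr=6.1800 cont=11.1895 V=11.1895[hold]; j=2 S=146.0707 intr=0.0000 cont=2.7551 V=2.7551[hold]  S*(2)=91.8500
k=1: j=0 S=103.1454 intr=18.8646 cont=19.2624 V=19.2624[hold]; j=1 S=130.0745 intr=0.0000 cont=6.4017 V=6.4017[hold]  S*(1)=-
k=0: j=0 S=115.8300 intr=6.1800 cont=11.9052 V=11.9052[hold]  S*(0)=-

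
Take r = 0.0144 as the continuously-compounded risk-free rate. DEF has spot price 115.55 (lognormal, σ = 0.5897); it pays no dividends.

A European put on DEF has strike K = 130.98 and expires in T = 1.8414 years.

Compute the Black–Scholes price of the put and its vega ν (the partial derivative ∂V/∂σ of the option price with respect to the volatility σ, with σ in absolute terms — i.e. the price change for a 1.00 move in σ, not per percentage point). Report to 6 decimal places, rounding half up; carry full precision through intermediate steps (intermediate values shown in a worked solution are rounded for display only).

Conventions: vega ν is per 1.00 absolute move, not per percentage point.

σ√T = 0.5897·√1.8414 = 0.800212
d₁ = (ln(S/K) + (r+σ²/2)T) / (σ√T) = (ln(115.55/130.98) + (0.0144+0.5897²/2)·1.8414) / 0.800212 = (-0.125341 + 0.346686) / 0.800212 = 0.276607
d₂ = d₁ − σ√T = 0.276607 − 0.800212 = -0.523605
e^{−rT} = 0.973832
N(−d₁) = 0.391041,  N(−d₂) = 0.699723
Put price V = K·e^{−rT}·N(−d₂) − S·N(−d₁) = 89.251492 − 45.184761 = 44.066731
φ(d₁) = (1/√(2π))·e^{−d₁²/2} = 0.383969
ν = S·φ(d₁)·√T = 60.206001

price = 44.066731
ν = 60.206001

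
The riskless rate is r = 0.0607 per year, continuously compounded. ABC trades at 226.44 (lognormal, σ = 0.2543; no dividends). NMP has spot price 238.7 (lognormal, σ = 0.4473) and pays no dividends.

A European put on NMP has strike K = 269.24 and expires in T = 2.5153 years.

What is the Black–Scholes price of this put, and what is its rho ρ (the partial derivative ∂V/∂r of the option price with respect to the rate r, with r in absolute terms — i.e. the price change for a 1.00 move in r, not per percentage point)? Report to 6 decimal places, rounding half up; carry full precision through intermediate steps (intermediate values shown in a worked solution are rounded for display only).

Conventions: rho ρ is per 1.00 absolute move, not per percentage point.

price = 61.386821
ρ = -361.245481

σ√T = 0.4473·√2.5153 = 0.709404
d₁ = (ln(S/K) + (r+σ²/2)T) / (σ√T) = (ln(238.7/269.24) + (0.0607+0.4473²/2)·2.5153) / 0.709404 = (-0.120396 + 0.404306) / 0.709404 = 0.400209
d₂ = d₁ − σ√T = 0.400209 − 0.709404 = -0.309195
e^{−rT} = 0.858405
N(−d₁) = 0.344501,  N(−d₂) = 0.621413
Put price V = K·e^{−rT}·N(−d₂) − S·N(−d₁) = 143.619243 − 82.232421 = 61.386821
ρ = −K·T·e^{−rT}·N(−d₂) = -361.245481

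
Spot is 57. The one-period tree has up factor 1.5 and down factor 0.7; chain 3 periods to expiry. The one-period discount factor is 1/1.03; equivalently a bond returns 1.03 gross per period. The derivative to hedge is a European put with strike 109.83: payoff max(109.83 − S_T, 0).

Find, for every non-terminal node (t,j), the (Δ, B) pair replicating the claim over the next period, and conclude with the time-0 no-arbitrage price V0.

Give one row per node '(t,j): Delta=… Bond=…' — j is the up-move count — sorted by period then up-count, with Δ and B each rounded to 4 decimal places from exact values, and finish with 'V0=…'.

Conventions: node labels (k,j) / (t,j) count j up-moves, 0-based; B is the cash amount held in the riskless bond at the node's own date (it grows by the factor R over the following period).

(0,0): Delta=-0.7097 Bond=89.2631
(1,0): Delta=-1.0000 Bond=103.5253
(1,1): Delta=-0.5167 Bond=75.4420
(2,0): Delta=-1.0000 Bond=106.6311
(2,1): Delta=-1.0000 Bond=106.6311
(2,2): Delta=-0.1955 Bond=36.5079
V0=48.8121

Arbitrage-free pricing uses the up-move probability p* = (R−d)/(u−d) = 0.4125, discounting each step at R = 1.03.
At maturity the claim pays: V(3,0)=90.2790, V(3,1)=67.9350, V(3,2)=20.0550, V(3,3)=0.0000
Node (2,0) S=27.9300: V=(p*·67.9350+(1−p*)·90.2790)/1.03=78.7011; Δ=(67.9350−90.2790)/(41.8950−19.5510)=-1.0000; B=V−Δ·S=106.6311
Node (2,1) S=59.8500: V=(p*·20.0550+(1−p*)·67.9350)/1.03=46.7811; Δ=(20.0550−67.9350)/(89.7750−41.8950)=-1.0000; B=V−Δ·S=106.6311
Node (2,2) S=128.2500: V=(p*·0.0000+(1−p*)·20.0550)/1.03=11.4391; Δ=(0.0000−20.0550)/(192.3750−89.7750)=-0.1955; B=V−Δ·S=36.5079
Node (1,0) S=39.9000: V=(p*·46.7811+(1−p*)·78.7011)/1.03=63.6253; Δ=(46.7811−78.7011)/(59.8500−27.9300)=-1.0000; B=V−Δ·S=103.5253
Node (1,1) S=85.5000: V=(p*·11.4391+(1−p*)·46.7811)/1.03=31.2646; Δ=(11.4391−46.7811)/(128.2500−59.8500)=-0.5167; B=V−Δ·S=75.4420
Node (0,0) S=57.0000: V=(p*·31.2646+(1−p*)·63.6253)/1.03=48.8121; Δ=(31.2646−63.6253)/(85.5000−39.9000)=-0.7097; B=V−Δ·S=89.2631
Sanity check at the root: Δ(0,0)·S0 + B(0,0) reproduces V0 = 48.8121.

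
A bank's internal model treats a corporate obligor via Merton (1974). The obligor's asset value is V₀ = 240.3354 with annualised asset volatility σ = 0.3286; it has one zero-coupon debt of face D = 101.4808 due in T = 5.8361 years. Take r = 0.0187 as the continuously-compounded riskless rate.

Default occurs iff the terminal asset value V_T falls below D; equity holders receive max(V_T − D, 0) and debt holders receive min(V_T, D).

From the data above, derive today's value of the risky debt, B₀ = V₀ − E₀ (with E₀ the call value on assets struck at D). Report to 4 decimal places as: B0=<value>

B0=85.0402

Work the structural quantities from V₀ = 240.3354 against face 101.4808:
d₁ = [ln(V₀/D) + (r + σ²/2)T] / (σ√T)
   = [ln(240.3354/101.4808) + (0.0187 + 0.5·0.3286²)·5.8361] / (0.3286·√5.8361)
   = [0.862166 + 0.424220] / 0.793833 = 1.620475
d₂ = d₁ − σ√T = 1.620475 − 0.793833 = 0.826643
N(d₁) = 0.947435,  N(d₂) = 0.795780,  e^(−rT) = 0.896609
E₀ = V₀·N(d₁) − D·e^(−rT)·N(d₂)
   = 240.3354·0.947435 − 101.4808·0.896609·0.795780 = 155.295194
B₀ = V₀ − E₀ = 240.3354 − 155.295194 = 85.040206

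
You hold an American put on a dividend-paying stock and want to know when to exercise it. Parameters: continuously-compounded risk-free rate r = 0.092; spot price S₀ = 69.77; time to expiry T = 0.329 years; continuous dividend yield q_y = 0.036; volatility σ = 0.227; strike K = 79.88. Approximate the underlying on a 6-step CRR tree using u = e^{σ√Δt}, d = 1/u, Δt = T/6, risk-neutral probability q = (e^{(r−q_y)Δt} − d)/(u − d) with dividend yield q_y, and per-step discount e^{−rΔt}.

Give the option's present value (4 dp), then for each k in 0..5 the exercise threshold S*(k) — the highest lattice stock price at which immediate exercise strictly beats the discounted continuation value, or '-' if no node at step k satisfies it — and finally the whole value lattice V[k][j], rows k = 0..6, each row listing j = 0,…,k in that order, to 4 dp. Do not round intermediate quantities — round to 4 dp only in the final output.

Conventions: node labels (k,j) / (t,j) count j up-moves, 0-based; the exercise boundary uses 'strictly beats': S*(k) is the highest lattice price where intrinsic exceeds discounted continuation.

price = 10.2362
boundary = - 66.1582 69.7700 66.1582 69.7700 73.5790
tree:
10.2362
13.7218 7.0623
17.1467 10.1100 4.2687
20.3942 13.7218 6.7200 2.0078
23.4736 17.1467 10.1100 3.6014 0.5305
26.3936 20.3942 13.7218 6.3010 1.1008 0.0000
29.1625 23.4736 17.1467 10.1100 2.2841 0.0000 0.0000

Δt=0.05483, u=1.05459, d=0.94823, q=0.51563, disc=e^(-rΔt)=0.99497
k=6 terminal: V=max(K-S,0) → 29.1625 23.4736 17.1467 10.1100 2.2841 0.0000 0.0000
k=5: j=0 S=53.4864 intr=26.3936 cont=26.0972 V=26.3936[EX]; j=1 S=59.4858 intr=20.3942 cont=20.1096 V=20.3942[EX]; j=2 S=66.1582 intr=13.7218 cont=13.4503 V=13.7218[EX]; j=3 S=73.5790 intr=6.3010 cont=6.0442 V=6.3010[EX]; j=4 S=81.8322 intr=0.0000 cont=1.1008 V=1.1008[hold]; j=5 S=91.0111 intr=0.0000 cont=0.0000 V=0.0000[hold]  S*(5)=73.5790
k=4: j=0 S=56.4064 intr=23.4736 cont=23.1829 V=23.4736[EX]; j=1 S=62.7333 intr=17.1467 cont=16.8684 V=17.1467[EX]; j=2 S=69.7700 intr=10.1100 cont=9.8456 V=10.1100[EX]; j=3 S=77.5959 intr=2.2841 cont=3.6014 V=3.6014[hold]; j=4 S=86.2997 intr=0.0000 cont=0.5305 V=0.5305[hold]  S*(4)=69.7700
k=3: j=0 S=59.4858 intr=20.3942 cont=20.1096 V=20.3942[EX]; j=1 S=66.1582 intr=13.7218 cont=13.4503 V=13.7218[EX]; j=2 S=73.5790 intr=6.3010 cont=6.7200 V=6.7200[hold]; j=3 S=81.8322 intr=0.0000 cont=2.0078 V=2.0078[hold]  S*(3)=66.1582
k=2: j=0 S=62.7333 intr=17.1467 cont=16.8684 V=17.1467[EX]; j=1 S=69.7700 intr=10.1100 cont=10.0606 V=10.1100[EX]; j=2 S=77.5959 intr=2.2841 cont=4.2687 V=4.2687[hold]  S*(2)=69.7700
k=1: j=0 S=66.1582 intr=13.7218 cont=13.4503 V=13.7218[EX]; j=1 S=73.5790 intr=6.3010 cont=7.0623 V=7.0623[hold]  S*(1)=66.1582
k=0: j=0 S=69.7700 intr=10.1100 cont=10.2362 V=10.2362[hold]  S*(0)=-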